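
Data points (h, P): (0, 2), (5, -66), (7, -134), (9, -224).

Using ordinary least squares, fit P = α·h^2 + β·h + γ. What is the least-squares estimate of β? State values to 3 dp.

The normal equations are: 9587·α + 1197·β + 155·γ = -26360;  1197·α + 155·β + 21·γ = -3284;  155·α + 21·β + 4·γ = -422.
(Σh^2·h^2 = 9587, Σh^2·h = 1197, Σh^2 = 155, Σh·h = 155, Σh = 21, Σ1 = 4, Σh^2·P = -26360, Σh·P = -3284, ΣP = -422.)
Solving the 3×3 system (Gaussian elimination) gives α = -38333/13358, β = 9343/13358, γ = 13542/6679.

β = 0.699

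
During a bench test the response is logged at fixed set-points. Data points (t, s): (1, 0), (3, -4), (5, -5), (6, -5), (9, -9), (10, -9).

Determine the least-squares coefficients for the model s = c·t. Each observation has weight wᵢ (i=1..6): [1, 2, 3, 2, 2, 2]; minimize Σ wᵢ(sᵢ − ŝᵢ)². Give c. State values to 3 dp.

c = -0.949

Setting ∂/∂c … = 0 gives: 528·c = -501.
c = (-501)/528 = -0.948864.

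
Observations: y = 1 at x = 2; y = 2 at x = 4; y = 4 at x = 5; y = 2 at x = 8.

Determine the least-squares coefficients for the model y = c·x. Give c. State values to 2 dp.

Normal-equation sums: Σx·x = 109.
Right-hand side: Σx·y = 46.
So AᵀA·[c]ᵀ = Aᵀy: [[109]]·[c]ᵀ = [46]ᵀ.
Hence c = 46 / 109 ≈ 0.422018.

c = 0.42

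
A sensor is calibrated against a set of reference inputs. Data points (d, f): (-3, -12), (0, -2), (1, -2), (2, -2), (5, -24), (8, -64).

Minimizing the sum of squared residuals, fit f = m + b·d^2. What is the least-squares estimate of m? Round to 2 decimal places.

Normal-equation sums: Σ1 = 6, Σd^2 = 103, Σd^2·d^2 = 4819.
And Σf = -106, Σd^2·f = -4814.
MᵀM·[m, b]ᵀ = Mᵀf becomes [[6, 103]; [103, 4819]]·[m, b]ᵀ = [-106, -4814]ᵀ.
Eliminating b: 4819·(row 1) − 103·(row 2) gives 18305·m = 4819·(-106) − 103·(-4814) = -14972, so m = -14972/18305.
Then b = ((-4814) − 103·(-14972/18305))/4819 = -17966/18305.

m = -0.82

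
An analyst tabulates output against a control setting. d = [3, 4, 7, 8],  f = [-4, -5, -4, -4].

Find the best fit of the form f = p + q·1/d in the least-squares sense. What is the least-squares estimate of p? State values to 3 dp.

p = -3.972

The normal system MᵀM·[p, q]ᵀ = Mᵀf is [[4, 143/168]; [143/168, 5917/28224]]·[p, q]ᵀ = [-17, -307/84]ᵀ.
det = 4·(5917/28224) − (143/168)² = 1073/9408.
p = ((-17)·(5917/28224) − (143/168)·(-307/84))/(1073/9408) = -12787/3219; q = (4·(-307/84) − (143/168)·(-17))/(1073/9408) = -1400/1073.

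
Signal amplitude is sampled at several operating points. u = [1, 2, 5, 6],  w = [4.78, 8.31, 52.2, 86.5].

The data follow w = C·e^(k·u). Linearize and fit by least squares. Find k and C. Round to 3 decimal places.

k = 0.588, C = 2.628

Let Y = ln w. Fitting Y = k·u + ln C by least squares:
Σu = 14.0000, Σ(u)² = 66.0000, Σln w = 12.0971, Σu·ln w = 52.3356.
Equations: 66.0000·k + 14.0000·ln C = 52.3356;  14.0000·k + 4·ln C = 12.0971.
Solving (det = 68.0000): k = 0.58798, ln C = 0.96634, so C = exp(0.96634) = 2.62832.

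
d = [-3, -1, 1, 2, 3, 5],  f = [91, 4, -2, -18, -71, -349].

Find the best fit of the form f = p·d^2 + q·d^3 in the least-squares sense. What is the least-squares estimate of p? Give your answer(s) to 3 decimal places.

p = 1.112

MᵀM·[p, q]ᵀ = Mᵀf reads: 805·p + 3157·q = -8615;  3157·p + 17149·q = -48149.
(Σd^2·d^2 = 805, Σd^2·d^3 = 3157, Σd^3·d^3 = 17149, Σd^2·f = -8615, Σd^3·f = -48149.)
Δ = 805·17149 − 3157² = 3838296.
p = ((-8615)·17149 − 3157·(-48149))/3838296 = 64663/58156; q = (805·(-48149) − 3157·(-8615))/3838296 = -275295/91388.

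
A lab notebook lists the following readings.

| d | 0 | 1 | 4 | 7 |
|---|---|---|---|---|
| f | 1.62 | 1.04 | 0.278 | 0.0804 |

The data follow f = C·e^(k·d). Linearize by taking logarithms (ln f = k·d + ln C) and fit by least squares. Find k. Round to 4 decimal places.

k = -0.4296

Taking logs, ln f = k·d + ln C, so regress ln f on d.
Σd = 12.0000, Σ(d)² = 66.0000, Σln f = -3.2792, Σd·ln f = -22.7265.
Equations: 66.0000·k + 12.0000·ln C = -22.7265;  12.0000·k + 4·ln C = -3.2792.
Solving (det = 120.0000): k = -0.42963, ln C = 0.46907.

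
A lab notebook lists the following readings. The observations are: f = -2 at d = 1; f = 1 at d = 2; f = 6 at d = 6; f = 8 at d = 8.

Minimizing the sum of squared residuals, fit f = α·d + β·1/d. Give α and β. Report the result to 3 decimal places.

α = 1.063, β = -2.900

Entries of MᵀM: Σd·d = 105, Σd·1/d = 4, Σ1/d·1/d = 745/576.
And Σd·f = 100, Σ1/d·f = 1/2.
det = 105·(745/576) − 4² = 23003/192.
α = (100·(745/576) − 4·(1/2))/(23003/192) = 73348/69009; β = (105·(1/2) − 4·100)/(23003/192) = -66720/23003.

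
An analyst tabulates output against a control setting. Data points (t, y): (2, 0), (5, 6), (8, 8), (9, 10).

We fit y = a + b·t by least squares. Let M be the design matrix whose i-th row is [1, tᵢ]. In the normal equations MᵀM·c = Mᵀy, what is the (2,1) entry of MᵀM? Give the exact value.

24

Row 2 ↔ basis t, column 1 ↔ basis 1, so (MᵀM)_{2,1} = Σᵢ t = (2)·(1) + (5)·(1) + (8)·(1) + (9)·(1) = 24.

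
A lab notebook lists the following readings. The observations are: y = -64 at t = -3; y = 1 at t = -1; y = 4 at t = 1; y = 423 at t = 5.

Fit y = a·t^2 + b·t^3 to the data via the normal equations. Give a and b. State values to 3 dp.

a = 1.909, b = 3.002

AᵀA·[a, b]ᵀ = Aᵀy reads: 708·a + 2882·b = 10004;  2882·a + 16356·b = 54606.
det = 708·16356 − 2882² = 3274124.
a = (10004·16356 − 2882·54606)/3274124 = 1562733/818531; b = (708·54606 − 2882·10004)/3274124 = 2457380/818531.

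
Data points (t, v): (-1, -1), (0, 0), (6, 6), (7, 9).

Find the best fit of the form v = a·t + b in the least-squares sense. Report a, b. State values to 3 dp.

Sums needed: Σt·t = 86, Σt = 12, Σ1 = 4.
And Σt·v = 100, Σv = 14.
Normal equations: [[86, 12]; [12, 4]]·[a, b]ᵀ = [100, 14]ᵀ.
Eliminating b: 4·(row 1) − 12·(row 2) gives 200·a = 4·100 − 12·14 = 232, so a = 29/25.
Then b = (14 − 12·(29/25))/4 = 1/50.

a = 1.160, b = 0.020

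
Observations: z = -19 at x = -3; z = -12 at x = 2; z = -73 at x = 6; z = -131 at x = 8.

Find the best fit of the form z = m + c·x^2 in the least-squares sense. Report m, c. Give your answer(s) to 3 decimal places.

m = -2.265, c = -1.999

The normal system AᵀA·[m, c]ᵀ = Aᵀz is [[4, 113]; [113, 5489]]·[m, c]ᵀ = [-235, -11231]ᵀ.
Determinant 4·5489 − 113² = 9187.
m = ((-235)·5489 − 113·(-11231))/9187 = -20812/9187; c = (4·(-11231) − 113·(-235))/9187 = -18369/9187.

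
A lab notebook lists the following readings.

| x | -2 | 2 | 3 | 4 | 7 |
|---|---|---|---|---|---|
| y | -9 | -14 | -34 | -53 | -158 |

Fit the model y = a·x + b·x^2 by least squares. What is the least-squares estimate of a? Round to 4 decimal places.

From the data, Σx·x = 82, Σx·x^2 = 434, Σx^2·x^2 = 2770.
Right-hand side: Σx·y = -1430, Σx^2·y = -8988.
Normal equations: [[82, 434]; [434, 2770]]·[a, b]ᵀ = [-1430, -8988]ᵀ.
Δ = 82·2770 − 434² = 38784.
a = ((-1430)·2770 − 434·(-8988))/38784 = -15077/9696; b = (82·(-8988) − 434·(-1430))/38784 = -29099/9696.

a = -1.5550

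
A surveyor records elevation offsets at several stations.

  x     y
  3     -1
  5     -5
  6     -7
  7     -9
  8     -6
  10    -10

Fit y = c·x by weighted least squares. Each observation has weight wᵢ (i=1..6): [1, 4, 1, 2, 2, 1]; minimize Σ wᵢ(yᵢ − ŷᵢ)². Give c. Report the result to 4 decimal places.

c = -0.9915

Entries of AᵀWA: Σwᵢ·x·x = 471.
For AᵀWy: Σwᵢ·x·y = -467.
So AᵀWA·[c]ᵀ = AᵀWy: [[471]]·[c]ᵀ = [-467]ᵀ.
Hence c = -467 / 471 ≈ -0.991507.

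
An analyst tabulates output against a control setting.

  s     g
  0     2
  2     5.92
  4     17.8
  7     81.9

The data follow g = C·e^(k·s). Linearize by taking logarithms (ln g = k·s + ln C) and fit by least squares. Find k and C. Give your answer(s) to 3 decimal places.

Let Y = ln g. Fitting Y = k·s + ln C by least squares:
AᵀA = [[69.0000, 13.0000]; [13.0000, 4]], rhs = [45.9120, 9.7562]ᵀ  (here Σs = 13.0000, Σ(s)² = 69.0000, Σln g = 9.7562, Σs·ln g = 45.9120).
Δ = 69.0000·4 − (13.0000)² = 107.0000; k = (45.9120·4 − 13.0000·9.7562)/107.0000 = 0.53100, ln C = (69.0000·9.7562 − 13.0000·45.9120)/107.0000 = 0.71328, so C = exp(0.71328) = 2.04067.

k = 0.531, C = 2.041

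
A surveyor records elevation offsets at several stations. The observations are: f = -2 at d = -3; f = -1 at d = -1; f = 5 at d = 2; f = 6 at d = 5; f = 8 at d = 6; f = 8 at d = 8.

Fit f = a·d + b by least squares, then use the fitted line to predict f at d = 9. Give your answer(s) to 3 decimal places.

Compute the Gram sums: Σd·d = 139, Σd = 17, Σ1 = 6.
Right-hand side: Σd·f = 159, Σf = 24.
Determinant 139·6 − 17² = 545.
a = (159·6 − 17·24)/545 = 546/545; b = (139·24 − 17·159)/545 = 633/545.
At d = 9: f̂ = (546/545)·(9) + (633/545)·(1) = 5547/545.

f̂ = 10.178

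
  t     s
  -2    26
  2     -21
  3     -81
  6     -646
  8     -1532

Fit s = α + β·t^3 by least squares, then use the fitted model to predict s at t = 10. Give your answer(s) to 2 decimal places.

With design matrix M, MᵀM = [[5, 755]; [755, 309657]] and Mᵀs = [-2254, -926483]ᵀ.
Eliminating β: 309657·(row 1) − 755·(row 2) gives 978260·α = 309657·(-2254) − 755·(-926483) = 1527787, so α = 1527787/978260.
Then β = ((-926483) − 755·(1527787/978260))/309657 = -586129/195652.
At t = 10: ŝ = (1527787/978260)·(1) + (-586129/195652)·(1000) = -2929117213/978260.

ŝ = -2994.21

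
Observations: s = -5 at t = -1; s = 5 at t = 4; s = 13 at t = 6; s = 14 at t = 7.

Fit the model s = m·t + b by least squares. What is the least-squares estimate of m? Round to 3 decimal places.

m = 2.447

Sums needed: Σt·t = 102, Σt = 16, Σ1 = 4.
For Aᵀs: Σt·s = 201, Σs = 27.
AᵀA·[m, b]ᵀ = Aᵀs becomes [[102, 16]; [16, 4]]·[m, b]ᵀ = [201, 27]ᵀ.
Δ = 102·4 − 16² = 152.
m = (201·4 − 16·27)/152 = 93/38; b = (102·27 − 16·201)/152 = -231/76.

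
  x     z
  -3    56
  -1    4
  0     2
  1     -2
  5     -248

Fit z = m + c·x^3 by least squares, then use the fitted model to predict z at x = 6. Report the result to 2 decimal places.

ẑ = -429.89

Forming MᵀM = [[5, 98]; [98, 16356]] and Mᵀz = [-188, -32518]ᵀ gives MᵀM·[m, c]ᵀ = Mᵀz.
det = 5·16356 − 98² = 72176.
m = ((-188)·16356 − 98·(-32518))/72176 = 27959/18044; c = (5·(-32518) − 98·(-188))/72176 = -72083/36088.
At x = 6: ẑ = (27959/18044)·(1) + (-72083/36088)·(216) = -7757005/18044.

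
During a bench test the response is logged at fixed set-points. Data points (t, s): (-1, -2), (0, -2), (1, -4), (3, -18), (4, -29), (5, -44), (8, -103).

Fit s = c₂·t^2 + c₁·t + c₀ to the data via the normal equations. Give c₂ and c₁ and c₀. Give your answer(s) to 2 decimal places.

With design matrix X, XᵀX = [[5060, 728, 116]; [728, 116, 20]; [116, 20, 7]] and Xᵀs = [-8324, -1216, -202]ᵀ.
Solving the 3×3 system (Gaussian elimination) gives c₂ = -17305/11991, c₁ = -13556/11991, c₀ = -6842/3997.

c₂ = -1.44, c₁ = -1.13, c₀ = -1.71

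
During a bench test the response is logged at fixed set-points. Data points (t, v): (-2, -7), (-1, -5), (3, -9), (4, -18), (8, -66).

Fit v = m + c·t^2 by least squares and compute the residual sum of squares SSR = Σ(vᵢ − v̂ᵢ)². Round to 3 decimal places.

The normal system AᵀA·[m, c]ᵀ = Aᵀv is [[5, 94]; [94, 4450]]·[m, c]ᵀ = [-105, -4626]ᵀ.
Δ = 5·4450 − 94² = 13414.
m = ((-105)·4450 − 94·(-4626))/13414 = -16203/6707; c = (5·(-4626) − 94·(-105))/13414 = -6630/6707.
Residuals: -4226/6707, -10702/6707, 15510/6707, 1557/6707, -2139/6707; SSR = 56650/6707.

SSR = 8.446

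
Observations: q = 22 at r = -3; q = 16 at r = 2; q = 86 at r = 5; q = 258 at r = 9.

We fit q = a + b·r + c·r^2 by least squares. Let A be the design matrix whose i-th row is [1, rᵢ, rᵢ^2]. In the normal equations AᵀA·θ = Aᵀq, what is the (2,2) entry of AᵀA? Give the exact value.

119

Row 2 ↔ basis r, column 2 ↔ basis r, so (AᵀA)_{2,2} = Σᵢ (r)·(r) = (-3)·(-3) + (2)·(2) + (5)·(5) + (9)·(9) = 119.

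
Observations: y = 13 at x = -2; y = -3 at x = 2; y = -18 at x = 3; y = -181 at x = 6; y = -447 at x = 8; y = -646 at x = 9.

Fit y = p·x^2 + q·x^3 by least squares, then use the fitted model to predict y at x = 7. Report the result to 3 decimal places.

Forming MᵀM = [[12066, 99836]; [99836, 841098]] and Mᵀy = [-87572, -739508]ᵀ gives MᵀM·[p, q]ᵀ = Mᵀy.
Determinant 12066·841098 − 99836² = 181461572.
p = ((-87572)·841098 − 99836·(-739508))/181461572 = 43221658/45365393; q = (12066·(-739508) − 99836·(-87572))/181461572 = -45016334/45365393.
At x = 7: ŷ = (43221658/45365393)·(49) + (-45016334/45365393)·(343) = -13322741320/45365393.

ŷ = -293.676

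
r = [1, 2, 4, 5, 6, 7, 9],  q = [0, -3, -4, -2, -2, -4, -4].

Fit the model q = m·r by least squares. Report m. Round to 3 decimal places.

m = -0.509

Sums needed: Σr·r = 212.
For Aᵀq: Σr·q = -108.
m = (-108)/212 = -0.509434.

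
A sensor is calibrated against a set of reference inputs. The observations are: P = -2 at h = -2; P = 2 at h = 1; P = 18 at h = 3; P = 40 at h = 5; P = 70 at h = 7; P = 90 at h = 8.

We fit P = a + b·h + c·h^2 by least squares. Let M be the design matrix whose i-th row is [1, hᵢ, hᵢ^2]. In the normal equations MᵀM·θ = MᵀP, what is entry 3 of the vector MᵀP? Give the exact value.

Entry 3 ↔ basis h^2, so (MᵀP)_{3} = Σᵢ (h^2)·Pᵢ = (4)·(-2) + (1)·(2) + (9)·(18) + (25)·(40) + (49)·(70) + (64)·(90) = 10346.

10346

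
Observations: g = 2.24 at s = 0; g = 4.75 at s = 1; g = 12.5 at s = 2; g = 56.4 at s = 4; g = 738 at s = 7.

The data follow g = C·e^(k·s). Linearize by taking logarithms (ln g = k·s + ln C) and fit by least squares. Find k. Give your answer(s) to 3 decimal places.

Linearized form: ln g = k·s + ln C. From the 5 transformed points,
XᵀX = [[70.0000, 14.0000]; [14.0000, 5]], rhs = [68.9671, 15.5268]ᵀ  (here Σs = 14.0000, Σ(s)² = 70.0000, Σln g = 15.5268, Σs·ln g = 68.9671).
Δ = 70.0000·5 − (14.0000)² = 154.0000; k = (68.9671·5 − 14.0000·15.5268)/154.0000 = 0.82767, ln C = (70.0000·15.5268 − 14.0000·68.9671)/154.0000 = 0.78788.

k = 0.828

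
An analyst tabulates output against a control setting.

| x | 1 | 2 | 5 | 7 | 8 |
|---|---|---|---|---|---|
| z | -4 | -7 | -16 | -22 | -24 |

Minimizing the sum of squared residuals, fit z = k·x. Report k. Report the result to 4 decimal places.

k = -3.1049

Setting ∂/∂k … = 0 gives: 143·k = -444.
(Σx·x = 143, Σx·z = -444.)
Hence k = -444 / 143 ≈ -3.1049.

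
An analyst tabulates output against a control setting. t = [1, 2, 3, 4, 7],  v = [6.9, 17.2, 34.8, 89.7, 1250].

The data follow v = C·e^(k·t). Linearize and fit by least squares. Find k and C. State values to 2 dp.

k = 0.86, C = 2.86

Taking logs, ln v = k·t + ln C, so regress ln v on t.
Σt = 17.0000, Σ(t)² = 79.0000, Σln v = 19.9534, Σt·ln v = 86.1724.
Equations: 79.0000·k + 17.0000·ln C = 86.1724;  17.0000·k + 5·ln C = 19.9534.
Slope k = (n·Σt·ln v − Σt·Σln v)/(n·Σ(t)² − (Σt)²) = (5·86.1724 − 17.0000·19.9534)/106.0000 = 0.86466; ln C = (Σln v − k·Σt)/n = 1.05085, so C = exp(1.05085) = 2.86007.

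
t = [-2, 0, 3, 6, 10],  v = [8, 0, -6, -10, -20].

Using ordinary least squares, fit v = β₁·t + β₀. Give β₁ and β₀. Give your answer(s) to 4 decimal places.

β₁ = -2.1798, β₀ = 1.8114

Sums needed: Σt·t = 149, Σt = 17, Σ1 = 5.
Moment sums: Σt·v = -294, Σv = -28.
Δ = 149·5 − 17² = 456.
β₁ = ((-294)·5 − 17·(-28))/456 = -497/228; β₀ = (149·(-28) − 17·(-294))/456 = 413/228.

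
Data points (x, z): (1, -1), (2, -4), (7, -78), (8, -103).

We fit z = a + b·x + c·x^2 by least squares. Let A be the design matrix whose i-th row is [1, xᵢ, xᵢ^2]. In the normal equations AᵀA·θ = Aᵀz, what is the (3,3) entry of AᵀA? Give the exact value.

Row 3 ↔ basis x^2, column 3 ↔ basis x^2, so (AᵀA)_{3,3} = Σᵢ (x^2)·(x^2) = (1)·(1) + (4)·(4) + (49)·(49) + (64)·(64) = 6514.

6514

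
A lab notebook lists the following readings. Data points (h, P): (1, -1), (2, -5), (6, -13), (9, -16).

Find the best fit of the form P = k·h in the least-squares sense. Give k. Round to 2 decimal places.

k = -1.91

Entries of MᵀM: Σh·h = 122.
And Σh·P = -233.
MᵀM·[k]ᵀ = MᵀP becomes [[122]]·[k]ᵀ = [-233]ᵀ.
k = (-233)/122 = -1.90984.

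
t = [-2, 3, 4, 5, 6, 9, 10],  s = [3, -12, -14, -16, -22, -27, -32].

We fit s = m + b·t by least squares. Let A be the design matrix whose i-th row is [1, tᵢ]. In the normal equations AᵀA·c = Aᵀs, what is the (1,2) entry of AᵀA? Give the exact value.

35

Row 1 ↔ basis 1, column 2 ↔ basis t, so (AᵀA)_{1,2} = Σᵢ t = (1)·(-2) + (1)·(3) + (1)·(4) + (1)·(5) + (1)·(6) + (1)·(9) + (1)·(10) = 35.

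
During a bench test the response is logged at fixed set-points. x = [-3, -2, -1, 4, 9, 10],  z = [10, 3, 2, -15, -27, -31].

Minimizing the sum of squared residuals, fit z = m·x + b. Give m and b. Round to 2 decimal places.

m = -2.99, b = -1.20

From the data, Σx·x = 211, Σx = 17, Σ1 = 6.
For Mᵀz: Σx·z = -651, Σz = -58.
MᵀM·[m, b]ᵀ = Mᵀz becomes [[211, 17]; [17, 6]]·[m, b]ᵀ = [-651, -58]ᵀ.
Eliminating b: 6·(row 1) − 17·(row 2) gives 977·m = 6·(-651) − 17·(-58) = -2920, so m = -2920/977.
Then b = ((-58) − 17·(-2920/977))/6 = -1171/977.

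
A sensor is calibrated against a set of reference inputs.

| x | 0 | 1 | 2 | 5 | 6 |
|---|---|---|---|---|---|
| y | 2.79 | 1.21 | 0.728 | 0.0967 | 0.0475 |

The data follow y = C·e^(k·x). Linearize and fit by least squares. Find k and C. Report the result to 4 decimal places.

k = -0.6661, C = 2.6336

With ln yᵢ as the transformed response and xᵢ as the regressor:
Σx = 14.0000, Σ(x)² = 66.0000, Σln y = -4.4840, Σx·ln y = -30.4072.
Equations: 66.0000·k + 14.0000·ln C = -30.4072;  14.0000·k + 5·ln C = -4.4840.
Δ = 66.0000·5 − (14.0000)² = 134.0000; k = (-30.4072·5 − 14.0000·-4.4840)/134.0000 = -0.66612, ln C = (66.0000·-4.4840 − 14.0000·-30.4072)/134.0000 = 0.96835, so C = exp(0.96835) = 2.63359.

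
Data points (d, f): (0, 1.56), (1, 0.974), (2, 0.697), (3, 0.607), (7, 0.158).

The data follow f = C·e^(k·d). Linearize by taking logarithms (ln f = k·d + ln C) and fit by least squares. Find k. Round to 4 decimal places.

k = -0.3156

With ln fᵢ as the transformed response and dᵢ as the regressor:
Σd = 13.0000, Σ(d)² = 63.0000, Σln f = -2.2870, Σd·ln f = -15.1621.
Equations: 63.0000·k + 13.0000·ln C = -15.1621;  13.0000·k + 5·ln C = -2.2870.
Δ = 63.0000·5 − (13.0000)² = 146.0000; k = (-15.1621·5 − 13.0000·-2.2870)/146.0000 = -0.31561, ln C = (63.0000·-2.2870 − 13.0000·-15.1621)/146.0000 = 0.36319.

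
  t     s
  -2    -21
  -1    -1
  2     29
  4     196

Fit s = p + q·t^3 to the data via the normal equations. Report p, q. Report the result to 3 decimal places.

Forming AᵀA = [[4, 63]; [63, 4225]] and Aᵀs = [203, 12945]ᵀ gives AᵀA·[p, q]ᵀ = Aᵀs.
Eliminating q: 4225·(row 1) − 63·(row 2) gives 12931·p = 4225·203 − 63·12945 = 42140, so p = 42140/12931.
Then q = (12945 − 63·(42140/12931))/4225 = 38991/12931.

p = 3.259, q = 3.015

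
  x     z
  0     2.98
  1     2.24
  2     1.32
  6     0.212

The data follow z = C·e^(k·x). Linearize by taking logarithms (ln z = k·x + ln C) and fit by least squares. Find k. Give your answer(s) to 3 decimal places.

k = -0.451

Linearized form: ln z = k·x + ln C. From the 4 transformed points,
Σx = 9.0000, Σ(x)² = 41.0000, Σln z = 0.6249, Σx·ln z = -7.9453.
Normal system: [[41.0000, 9.0000]; [9.0000, 4]]·[k, ln C]ᵀ = [-7.9453, 0.6249]ᵀ.
Slope k = (n·Σx·ln z − Σx·Σln z)/(n·Σ(x)² − (Σx)²) = (4·-7.9453 − 9.0000·0.6249)/83.0000 = -0.45066; ln C = (Σln z − k·Σx)/n = 1.17020.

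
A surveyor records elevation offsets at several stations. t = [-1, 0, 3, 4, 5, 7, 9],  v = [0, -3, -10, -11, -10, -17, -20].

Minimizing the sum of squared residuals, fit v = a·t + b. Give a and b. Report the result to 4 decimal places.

Forming MᵀM = [[181, 27]; [27, 7]] and Mᵀv = [-423, -71]ᵀ gives MᵀM·[a, b]ᵀ = Mᵀv.
Eliminating b: 7·(row 1) − 27·(row 2) gives 538·a = 7·(-423) − 27·(-71) = -1044, so a = -522/269.
Then b = ((-71) − 27·(-522/269))/7 = -715/269.

a = -1.9405, b = -2.6580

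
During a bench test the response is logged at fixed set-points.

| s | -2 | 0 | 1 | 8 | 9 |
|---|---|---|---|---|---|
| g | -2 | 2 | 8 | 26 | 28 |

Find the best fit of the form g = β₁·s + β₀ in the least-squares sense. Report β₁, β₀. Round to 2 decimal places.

From the data, Σs·s = 150, Σs = 16, Σ1 = 5.
For Aᵀg: Σs·g = 472, Σg = 62.
AᵀA·[β₁, β₀]ᵀ = Aᵀg becomes [[150, 16]; [16, 5]]·[β₁, β₀]ᵀ = [472, 62]ᵀ.
Eliminating β₀: 5·(row 1) − 16·(row 2) gives 494·β₁ = 5·472 − 16·62 = 1368, so β₁ = 36/13.
Then β₀ = (62 − 16·(36/13))/5 = 46/13.

β₁ = 2.77, β₀ = 3.54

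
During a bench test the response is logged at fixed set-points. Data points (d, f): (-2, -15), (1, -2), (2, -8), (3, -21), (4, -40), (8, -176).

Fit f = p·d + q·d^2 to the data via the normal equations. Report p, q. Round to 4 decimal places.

The normal equations are: 98·p + 604·q = -1619;  604·p + 4466·q = -12187.
Determinant 98·4466 − 604² = 72852.
p = ((-1619)·4466 − 604·(-12187))/72852 = 1673/934; q = (98·(-12187) − 604·(-1619))/72852 = -2775/934.

p = 1.7912, q = -2.9711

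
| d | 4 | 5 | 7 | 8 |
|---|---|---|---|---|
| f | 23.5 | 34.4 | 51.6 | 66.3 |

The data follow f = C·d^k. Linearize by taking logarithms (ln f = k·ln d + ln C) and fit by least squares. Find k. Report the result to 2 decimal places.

Let Y = ln f. Fitting Y = k·ln d + ln C by least squares:
Over the data: Σln d = 7.0211, Σ(ln d)² = 12.6227, Σln f = 14.8328, Σln d·ln f = 26.4661.
Normal system: [[12.6227, 7.0211]; [7.0211, 4]]·[k, ln C]ᵀ = [26.4661, 14.8328]ᵀ.
Solving (det = 1.1954): k = 1.44089, ln C = 1.17904.

k = 1.44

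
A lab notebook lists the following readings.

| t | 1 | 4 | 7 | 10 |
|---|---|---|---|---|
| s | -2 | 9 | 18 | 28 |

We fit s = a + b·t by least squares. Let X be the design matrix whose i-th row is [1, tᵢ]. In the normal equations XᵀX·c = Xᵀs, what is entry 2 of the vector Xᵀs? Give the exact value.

Entry 2 ↔ basis t, so (Xᵀs)_{2} = Σᵢ (t)·sᵢ = (1)·(-2) + (4)·(9) + (7)·(18) + (10)·(28) = 440.

440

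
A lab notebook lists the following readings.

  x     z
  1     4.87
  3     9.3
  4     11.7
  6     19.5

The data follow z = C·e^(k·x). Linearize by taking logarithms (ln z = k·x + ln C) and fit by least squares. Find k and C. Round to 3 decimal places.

k = 0.276, C = 3.842

Taking logs, ln z = k·x + ln C, so regress ln z on x.
XᵀX = [[62.0000, 14.0000]; [14.0000, 4]], rhs = [35.9340, 9.2431]ᵀ  (here Σx = 14.0000, Σ(x)² = 62.0000, Σln z = 9.2431, Σx·ln z = 35.9340).
Slope k = (n·Σx·ln z − Σx·Σln z)/(n·Σ(x)² − (Σx)²) = (4·35.9340 − 14.0000·9.2431)/52.0000 = 0.27562; ln C = (Σln z − k·Σx)/n = 1.34610, so C = exp(1.34610) = 3.84241.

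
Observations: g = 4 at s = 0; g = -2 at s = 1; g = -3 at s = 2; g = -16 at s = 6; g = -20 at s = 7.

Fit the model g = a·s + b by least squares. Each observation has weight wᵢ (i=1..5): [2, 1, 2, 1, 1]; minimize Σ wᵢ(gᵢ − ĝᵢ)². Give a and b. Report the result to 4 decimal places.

a = -3.2994, b = 3.3413

Entries of AᵀWA: Σwᵢ·s·s = 94, Σwᵢ·s = 18, Σwᵢ·1 = 7.
Right-hand side: Σwᵢ·s·g = -250, Σwᵢ·g = -36.
AᵀWA·[a, b]ᵀ = AᵀWg becomes [[94, 18]; [18, 7]]·[a, b]ᵀ = [-250, -36]ᵀ.
det = 94·7 − 18² = 334.
a = ((-250)·7 − 18·(-36))/334 = -551/167; b = (94·(-36) − 18·(-250))/334 = 558/167.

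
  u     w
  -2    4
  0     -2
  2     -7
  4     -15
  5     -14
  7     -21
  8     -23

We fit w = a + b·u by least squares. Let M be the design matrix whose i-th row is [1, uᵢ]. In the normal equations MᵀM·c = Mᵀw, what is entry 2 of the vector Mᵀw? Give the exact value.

-483

Entry 2 ↔ basis u, so (Mᵀw)_{2} = Σᵢ (u)·wᵢ = (-2)·(4) + (0)·(-2) + (2)·(-7) + (4)·(-15) + (5)·(-14) + (7)·(-21) + (8)·(-23) = -483.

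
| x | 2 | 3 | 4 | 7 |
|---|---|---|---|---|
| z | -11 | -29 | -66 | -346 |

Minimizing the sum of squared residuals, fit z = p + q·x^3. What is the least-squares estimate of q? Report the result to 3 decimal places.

The normal equations are: 4·p + 442·q = -452;  442·p + 122538·q = -123773.
Determinant 4·122538 − 442² = 294788.
p = ((-452)·122538 − 442·(-123773))/294788 = -26135/11338; q = (4·(-123773) − 442·(-452))/294788 = -5679/5669.

q = -1.002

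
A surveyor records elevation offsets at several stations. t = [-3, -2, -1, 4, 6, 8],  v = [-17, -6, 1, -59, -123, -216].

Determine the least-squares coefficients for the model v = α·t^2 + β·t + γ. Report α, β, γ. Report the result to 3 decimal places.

Compute the Gram sums: Σt^2·t^2 = 5746, Σt^2·t = 756, Σt^2 = 130, Σt·t = 130, Σt = 12, Σ1 = 6.
For Mᵀv: Σt^2·v = -19372, Σt·v = -2640, Σv = -420.
So MᵀM·[α, β, γ]ᵀ = Mᵀv: [[5746, 756, 130]; [756, 130, 12]; [130, 12, 6]]·[α, β, γ]ᵀ = [-19372, -2640, -420]ᵀ.
Inverting the 3×3 Gram matrix, [α, β, γ]ᵀ = [-73512/24185, -66708/24185, 33226/24185]ᵀ.

α = -3.040, β = -2.758, γ = 1.374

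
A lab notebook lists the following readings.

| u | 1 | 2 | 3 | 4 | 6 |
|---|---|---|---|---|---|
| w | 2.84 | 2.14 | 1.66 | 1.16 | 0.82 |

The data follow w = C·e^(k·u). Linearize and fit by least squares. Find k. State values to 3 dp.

k = -0.253

With ln wᵢ as the transformed response and uᵢ as the regressor:
XᵀX = [[66.0000, 16.0000]; [16.0000, 5]], rhs = [3.4888, 2.2614]ᵀ  (here Σu = 16.0000, Σ(u)² = 66.0000, Σln w = 2.2614, Σu·ln w = 3.4888).
Solving (det = 74.0000): k = -0.25322, ln C = 1.26258.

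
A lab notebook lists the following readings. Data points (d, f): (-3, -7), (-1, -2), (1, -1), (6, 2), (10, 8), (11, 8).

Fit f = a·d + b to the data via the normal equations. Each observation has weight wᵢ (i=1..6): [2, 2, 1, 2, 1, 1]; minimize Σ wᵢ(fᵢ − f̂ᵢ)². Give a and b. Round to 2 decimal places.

From the data, Σwᵢ·d·d = 314, Σwᵢ·d = 26, Σwᵢ·1 = 9.
And Σwᵢ·d·f = 237, Σwᵢ·f = 1.
AᵀWA·[a, b]ᵀ = AᵀWf becomes [[314, 26]; [26, 9]]·[a, b]ᵀ = [237, 1]ᵀ.
Eliminating b: 9·(row 1) − 26·(row 2) gives 2150·a = 9·237 − 26·1 = 2107, so a = 49/50.
Then b = (1 − 26·(49/50))/9 = -68/25.

a = 0.98, b = -2.72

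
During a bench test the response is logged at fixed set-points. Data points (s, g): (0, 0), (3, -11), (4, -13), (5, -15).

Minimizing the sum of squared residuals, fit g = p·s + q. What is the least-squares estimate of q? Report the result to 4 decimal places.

Forming XᵀX = [[50, 12]; [12, 4]] and Xᵀg = [-160, -39]ᵀ gives XᵀX·[p, q]ᵀ = Xᵀg.
det = 50·4 − 12² = 56.
p = ((-160)·4 − 12·(-39))/56 = -43/14; q = (50·(-39) − 12·(-160))/56 = -15/28.

q = -0.5357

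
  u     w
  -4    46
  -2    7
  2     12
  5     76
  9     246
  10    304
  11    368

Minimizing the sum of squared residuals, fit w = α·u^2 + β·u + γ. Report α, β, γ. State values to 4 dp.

MᵀM·[α, β, γ]ᵀ = Mᵀw reads: 32115·α + 3121·β + 351·γ = 97566;  3121·α + 351·β + 31·γ = 9508;  351·α + 31·β + 7·γ = 1059.
Solving the 3×3 system (Gaussian elimination) gives α = 6841729/2267602, β = 971265/2267602, γ = -2154684/1133801.

α = 3.0172, β = 0.4283, γ = -1.9004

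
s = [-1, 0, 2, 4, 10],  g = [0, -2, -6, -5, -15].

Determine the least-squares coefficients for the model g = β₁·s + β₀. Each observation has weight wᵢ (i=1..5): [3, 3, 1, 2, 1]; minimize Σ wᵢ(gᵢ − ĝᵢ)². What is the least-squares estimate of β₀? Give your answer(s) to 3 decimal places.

β₀ = -1.552

From the data, Σwᵢ·s·s = 139, Σwᵢ·s = 17, Σwᵢ·1 = 10.
Right-hand side: Σwᵢ·s·g = -202, Σwᵢ·g = -37.
Normal equations: [[139, 17]; [17, 10]]·[β₁, β₀]ᵀ = [-202, -37]ᵀ.
Determinant 139·10 − 17² = 1101.
β₁ = ((-202)·10 − 17·(-37))/1101 = -1391/1101; β₀ = (139·(-37) − 17·(-202))/1101 = -1709/1101.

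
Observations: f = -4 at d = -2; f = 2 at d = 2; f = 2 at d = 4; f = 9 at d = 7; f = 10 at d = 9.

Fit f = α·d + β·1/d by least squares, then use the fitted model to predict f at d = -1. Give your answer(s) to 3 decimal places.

Sums needed: Σd·d = 154, Σd·1/d = 5, Σ1/d·1/d = 37801/63504.
Right-hand side: Σd·f = 173, Σ1/d·f = 743/126.
det = 154·(37801/63504) − 5² = 302411/4536.
α = (173·(37801/63504) − 5·(743/126))/(302411/4536) = 4667213/4233754; β = (154·(743/126) − 5·173)/(302411/4536) = 195552/302411.
At d = -1: f̂ = (4667213/4233754)·(-1) + (195552/302411)·(-1) = -7404941/4233754.

f̂ = -1.749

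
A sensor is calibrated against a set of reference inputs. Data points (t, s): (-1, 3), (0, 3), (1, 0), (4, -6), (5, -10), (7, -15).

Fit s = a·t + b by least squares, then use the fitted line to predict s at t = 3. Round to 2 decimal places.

ŝ = -4.95

Entries of MᵀM: Σt·t = 92, Σt = 16, Σ1 = 6.
Moment sums: Σt·s = -182, Σs = -25.
Normal equations: [[92, 16]; [16, 6]]·[a, b]ᵀ = [-182, -25]ᵀ.
det = 92·6 − 16² = 296.
a = ((-182)·6 − 16·(-25))/296 = -173/74; b = (92·(-25) − 16·(-182))/296 = 153/74.
At t = 3: ŝ = (-173/74)·(3) + (153/74)·(1) = -183/37.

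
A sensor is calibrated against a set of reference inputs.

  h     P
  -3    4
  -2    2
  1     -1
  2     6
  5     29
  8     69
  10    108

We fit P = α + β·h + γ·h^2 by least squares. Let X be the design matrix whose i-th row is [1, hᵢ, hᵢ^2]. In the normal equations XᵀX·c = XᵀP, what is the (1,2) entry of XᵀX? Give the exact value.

21

Row 1 ↔ basis 1, column 2 ↔ basis h, so (XᵀX)_{1,2} = Σᵢ h = (1)·(-3) + (1)·(-2) + (1)·(1) + (1)·(2) + (1)·(5) + (1)·(8) + (1)·(10) = 21.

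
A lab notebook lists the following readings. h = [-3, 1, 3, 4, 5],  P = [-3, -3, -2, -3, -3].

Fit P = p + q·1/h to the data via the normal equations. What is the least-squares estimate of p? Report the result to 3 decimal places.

p = -2.814

From the data, Σ1 = 5, Σ1/h = 29/20, Σ1/h·1/h = 4769/3600.
Right-hand side: ΣP = -14, Σ1/h·P = -241/60.
Δ = 5·(4769/3600) − (29/20)² = 4069/900.
p = ((-14)·(4769/3600) − (29/20)·(-241/60))/(4069/900) = -3523/1252; q = (5·(-241/60) − (29/20)·(-14))/(4069/900) = 15/313.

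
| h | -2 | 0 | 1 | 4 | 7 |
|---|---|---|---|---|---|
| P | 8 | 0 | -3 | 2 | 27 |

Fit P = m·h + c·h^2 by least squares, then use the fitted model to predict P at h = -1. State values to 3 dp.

The normal equations are: 70·m + 400·c = 178;  400·m + 2674·c = 1384.
(Σh·h = 70, Σh·h^2 = 400, Σh^2·h^2 = 2674, Σh·P = 178, Σh^2·P = 1384.)
Eliminating c: 2674·(row 1) − 400·(row 2) gives 27180·m = 2674·178 − 400·1384 = -77628, so m = -6469/2265.
Then c = (1384 − 400·(-6469/2265))/2674 = 428/453.
At h = -1: P̂ = (-6469/2265)·(-1) + (428/453)·(1) = 8609/2265.

P̂ = 3.801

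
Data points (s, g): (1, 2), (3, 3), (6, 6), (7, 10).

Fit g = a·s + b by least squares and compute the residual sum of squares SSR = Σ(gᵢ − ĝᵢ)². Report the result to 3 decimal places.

Sums needed: Σs·s = 95, Σs = 17, Σ1 = 4.
For Xᵀg: Σs·g = 117, Σg = 21.
So XᵀX·[a, b]ᵀ = Xᵀg: [[95, 17]; [17, 4]]·[a, b]ᵀ = [117, 21]ᵀ.
Eliminating b: 4·(row 1) − 17·(row 2) gives 91·a = 4·117 − 17·21 = 111, so a = 111/91.
Then b = (21 − 17·(111/91))/4 = 6/91.
Residuals: 5/7, -66/91, -18/13, 127/91; SSR = 446/91.

SSR = 4.901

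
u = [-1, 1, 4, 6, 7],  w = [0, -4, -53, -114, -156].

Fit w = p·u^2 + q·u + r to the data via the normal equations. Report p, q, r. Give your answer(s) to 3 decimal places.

The normal equations are: 3955·p + 623·q + 103·r = -12600;  623·p + 103·q + 17·r = -1992;  103·p + 17·q + 5·r = -327.
Solving the 3×3 system (Gaussian elimination) gives p = -20771/7034, q = -11615/7034, r = 3675/3517.

p = -2.953, q = -1.651, r = 1.045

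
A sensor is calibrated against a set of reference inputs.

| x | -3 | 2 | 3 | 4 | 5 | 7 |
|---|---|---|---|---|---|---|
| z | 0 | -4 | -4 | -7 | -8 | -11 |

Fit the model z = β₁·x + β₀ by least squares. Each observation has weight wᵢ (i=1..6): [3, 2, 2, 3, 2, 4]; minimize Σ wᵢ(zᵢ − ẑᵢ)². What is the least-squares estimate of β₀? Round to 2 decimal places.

β₀ = -2.56

Forming MᵀWM = [[347, 51]; [51, 16]] and MᵀWz = [-512, -97]ᵀ gives MᵀWM·[β₁, β₀]ᵀ = MᵀWz.
Δ = 347·16 − 51² = 2951.
β₁ = ((-512)·16 − 51·(-97))/2951 = -3245/2951; β₀ = (347·(-97) − 51·(-512))/2951 = -7547/2951.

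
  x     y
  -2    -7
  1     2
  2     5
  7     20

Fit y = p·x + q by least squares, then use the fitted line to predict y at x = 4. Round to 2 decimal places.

Forming MᵀM = [[58, 8]; [8, 4]] and Mᵀy = [166, 20]ᵀ gives MᵀM·[p, q]ᵀ = Mᵀy.
Determinant 58·4 − 8² = 168.
p = (166·4 − 8·20)/168 = 3; q = (58·20 − 8·166)/168 = -1.
At x = 4: ŷ = (3)·(4) + (-1)·(1) = 11.

ŷ = 11.00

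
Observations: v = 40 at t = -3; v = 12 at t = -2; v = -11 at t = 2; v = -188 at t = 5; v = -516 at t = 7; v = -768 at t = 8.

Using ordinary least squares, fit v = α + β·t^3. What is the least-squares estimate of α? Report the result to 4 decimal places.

From the data, Σ1 = 6, Σt^3 = 953, Σt^3·t^3 = 396275.
Right-hand side: Σv = -1431, Σt^3·v = -594968.
Normal equations: [[6, 953]; [953, 396275]]·[α, β]ᵀ = [-1431, -594968]ᵀ.
Determinant 6·396275 − 953² = 1469441.
α = ((-1431)·396275 − 953·(-594968))/1469441 = -65021/1469441; β = (6·(-594968) − 953·(-1431))/1469441 = -2206065/1469441.

α = -0.0442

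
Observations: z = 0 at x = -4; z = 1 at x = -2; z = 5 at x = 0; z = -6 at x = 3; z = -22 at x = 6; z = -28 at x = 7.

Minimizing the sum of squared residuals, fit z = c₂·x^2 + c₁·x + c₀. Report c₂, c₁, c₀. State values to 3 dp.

c₂ = -0.475, c₁ = -1.136, c₀ = 2.595

Entries of MᵀM: Σx^2·x^2 = 4050, Σx^2·x = 514, Σx^2 = 114, Σx·x = 114, Σx = 10, Σ1 = 6.
And Σx^2·z = -2214, Σx·z = -348, Σz = -50.
Normal equations: [[4050, 514, 114]; [514, 114, 10]; [114, 10, 6]]·[c₂, c₁, c₀]ᵀ = [-2214, -348, -50]ᵀ.
Row-reducing yields c₂ = -1997/4200, c₁ = -1591/1400, c₀ = 5449/2100.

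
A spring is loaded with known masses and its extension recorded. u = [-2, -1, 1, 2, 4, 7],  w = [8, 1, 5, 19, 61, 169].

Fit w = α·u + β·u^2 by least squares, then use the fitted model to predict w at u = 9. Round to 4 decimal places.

ŵ = 273.4412

Normal-equation sums: Σu·u = 75, Σu·u^2 = 407, Σu^2·u^2 = 2691.
Right-hand side: Σu·w = 1453, Σu^2·w = 9371.
Eliminating β: 2691·(row 1) − 407·(row 2) gives 36176·α = 2691·1453 − 407·9371 = 96026, so α = 361/136.
Then β = (9371 − 407·(361/136))/2691 = 419/136.
At u = 9: ŵ = (361/136)·(9) + (419/136)·(81) = 9297/34.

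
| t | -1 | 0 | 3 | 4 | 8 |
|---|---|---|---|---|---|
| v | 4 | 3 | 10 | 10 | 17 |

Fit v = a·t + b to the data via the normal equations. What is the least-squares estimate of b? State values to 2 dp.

The normal system MᵀM·[a, b]ᵀ = Mᵀv is [[90, 14]; [14, 5]]·[a, b]ᵀ = [202, 44]ᵀ.
Eliminating b: 5·(row 1) − 14·(row 2) gives 254·a = 5·202 − 14·44 = 394, so a = 197/127.
Then b = (44 − 14·(197/127))/5 = 566/127.

b = 4.46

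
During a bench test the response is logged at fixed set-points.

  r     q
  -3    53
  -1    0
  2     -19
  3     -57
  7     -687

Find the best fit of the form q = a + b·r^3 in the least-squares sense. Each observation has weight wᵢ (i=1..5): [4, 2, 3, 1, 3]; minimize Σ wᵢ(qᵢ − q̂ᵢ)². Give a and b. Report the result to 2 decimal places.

Entries of AᵀWA: Σwᵢ·1 = 13, Σwᵢ·r^3 = 970, Σwᵢ·r^3·r^3 = 356786.
And Σwᵢ·q = -1963, Σwᵢ·r^3·q = -714642.
Normal equations: [[13, 970]; [970, 356786]]·[a, b]ᵀ = [-1963, -714642]ᵀ.
Δ = 13·356786 − 970² = 3697318.
a = ((-1963)·356786 − 970·(-714642))/3697318 = -3584089/1848659; b = (13·(-714642) − 970·(-1963))/3697318 = -3693118/1848659.

a = -1.94, b = -2.00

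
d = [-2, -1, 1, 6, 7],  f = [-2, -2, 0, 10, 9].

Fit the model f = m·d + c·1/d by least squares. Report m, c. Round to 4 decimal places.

m = 1.4484, c = -0.5612

From the data, Σd·d = 91, Σd·1/d = 5, Σ1/d·1/d = 2027/882.
And Σd·f = 129, Σ1/d·f = 125/21.
So AᵀA·[m, c]ᵀ = Aᵀf: [[91, 5]; [5, 2027/882]]·[m, c]ᵀ = [129, 125/21]ᵀ.
det = 91·(2027/882) − 5² = 23201/126.
m = (129·(2027/882) − 5·(125/21))/(23201/126) = 235233/162407; c = (91·(125/21) − 5·129)/(23201/126) = -13020/23201.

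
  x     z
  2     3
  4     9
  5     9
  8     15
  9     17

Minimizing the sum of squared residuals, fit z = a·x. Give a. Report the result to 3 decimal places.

a = 1.895

Sums needed: Σx·x = 190.
For Aᵀz: Σx·z = 360.
Normal equations: [[190]]·[a]ᵀ = [360]ᵀ.
a = 360/190 = 1.89474.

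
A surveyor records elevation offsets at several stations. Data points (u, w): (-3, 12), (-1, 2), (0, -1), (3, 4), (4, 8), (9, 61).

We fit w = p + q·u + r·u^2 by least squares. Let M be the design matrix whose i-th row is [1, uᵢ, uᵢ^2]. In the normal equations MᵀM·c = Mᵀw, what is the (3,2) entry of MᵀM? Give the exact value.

792

Row 3 ↔ basis u^2, column 2 ↔ basis u, so (MᵀM)_{3,2} = Σᵢ (u^2)·(u) = (9)·(-3) + (1)·(-1) + (0)·(0) + (9)·(3) + (16)·(4) + (81)·(9) = 792.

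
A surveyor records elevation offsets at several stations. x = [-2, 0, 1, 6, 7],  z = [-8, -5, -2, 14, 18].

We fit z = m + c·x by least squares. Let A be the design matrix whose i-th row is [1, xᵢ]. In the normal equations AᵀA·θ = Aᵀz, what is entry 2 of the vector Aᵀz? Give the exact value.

Entry 2 ↔ basis x, so (Aᵀz)_{2} = Σᵢ (x)·zᵢ = (-2)·(-8) + (0)·(-5) + (1)·(-2) + (6)·(14) + (7)·(18) = 224.

224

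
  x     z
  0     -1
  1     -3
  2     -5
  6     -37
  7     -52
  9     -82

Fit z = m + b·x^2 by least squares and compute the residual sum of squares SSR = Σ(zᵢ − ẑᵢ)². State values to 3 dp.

SSR = 3.466

The normal equations are: 6·m + 171·b = -180;  171·m + 10275·b = -10545.
(Σ1 = 6, Σx^2 = 171, Σx^2·x^2 = 10275, Σz = -180, Σx^2·z = -10545.)
Determinant 6·10275 − 171² = 32409.
m = ((-180)·10275 − 171·(-10545))/32409 = -5145/3601; b = (6·(-10545) − 171·(-180))/32409 = -3610/3601.
Residuals: 1544/3601, -2048/3601, 1580/3601, 1868/3601, -5217/3601, 2273/3601; SSR = 12482/3601.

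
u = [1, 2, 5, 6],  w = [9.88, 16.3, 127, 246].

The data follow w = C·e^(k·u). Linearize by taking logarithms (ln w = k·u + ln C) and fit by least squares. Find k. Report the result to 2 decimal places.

k = 0.65

Linearized form: ln w = k·u + ln C. From the 4 transformed points,
AᵀA = [[66.0000, 14.0000]; [14.0000, 4]], rhs = [65.1258, 15.4312]ᵀ  (here Σu = 14.0000, Σ(u)² = 66.0000, Σln w = 15.4312, Σu·ln w = 65.1258).
Slope k = (n·Σu·ln w − Σu·Σln w)/(n·Σ(u)² − (Σu)²) = (4·65.1258 − 14.0000·15.4312)/68.0000 = 0.65392; ln C = (Σln w − k·Σu)/n = 1.56909.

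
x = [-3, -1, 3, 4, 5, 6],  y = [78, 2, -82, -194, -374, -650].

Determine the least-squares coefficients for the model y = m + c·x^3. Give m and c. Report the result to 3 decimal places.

Compute the Gram sums: Σ1 = 6, Σx^3 = 404, Σx^3·x^3 = 67836.
For Aᵀy: Σy = -1220, Σx^3·y = -203888.
Δ = 6·67836 − 404² = 243800.
m = ((-1220)·67836 − 404·(-203888))/243800 = -48646/30475; c = (6·(-203888) − 404·(-1220))/243800 = -91306/30475.

m = -1.596, c = -2.996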